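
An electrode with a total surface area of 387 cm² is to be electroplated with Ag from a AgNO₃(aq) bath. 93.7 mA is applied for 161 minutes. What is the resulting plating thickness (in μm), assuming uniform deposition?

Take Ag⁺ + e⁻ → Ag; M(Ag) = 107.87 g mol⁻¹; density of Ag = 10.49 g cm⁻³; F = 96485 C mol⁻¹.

Q = I·t = 0.09370 × 9660.0 = 905.1 C; n(e⁻) = 0.009381 mol.
n(Ag) = n(e⁻)/1 = 0.009381 mol, so m = 0.009381 × 107.87 = 1.012 g.
Volume = m/ρ = 1.012 / 10.49 = 0.09647 cm³.
Thickness = V/A = 0.09647 / 387 = 2.49 × 10⁻⁴ cm = 2.49 μm.

2.49 μm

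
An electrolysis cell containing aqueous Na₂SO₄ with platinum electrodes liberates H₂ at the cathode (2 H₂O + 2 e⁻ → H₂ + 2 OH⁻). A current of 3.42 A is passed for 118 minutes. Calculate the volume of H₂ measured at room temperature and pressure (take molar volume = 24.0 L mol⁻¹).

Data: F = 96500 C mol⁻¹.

3.01 L

Q = I·t = 3.420 A × 7080.0 s = 24210 C.
n(e⁻) = Q/F = 24210 / 96500 = 0.2509 mol.
2 electrons are transferred per H₂ molecule, so n(H₂) = 0.2509 / 2 = 0.1255 mol.
V = n × V_m = 0.1255 × 24.0 = 3.01 L.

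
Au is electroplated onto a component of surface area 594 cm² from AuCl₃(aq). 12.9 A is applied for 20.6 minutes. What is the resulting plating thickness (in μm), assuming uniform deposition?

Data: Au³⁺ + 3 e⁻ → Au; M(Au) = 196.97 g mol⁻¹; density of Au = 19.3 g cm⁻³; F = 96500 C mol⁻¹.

9.46 μm

Q = I·t = 12.90 × 1236.0 = 15940 C; n(e⁻) = 0.1652 mol.
n(Au) = n(e⁻)/3 = 0.05508 mol, so m = 0.05508 × 196.97 = 10.85 g.
Volume = m/ρ = 10.85 / 19.3 = 0.5621 cm³.
Thickness = V/A = 0.5621 / 594 = 9.46 × 10⁻⁴ cm = 9.46 μm.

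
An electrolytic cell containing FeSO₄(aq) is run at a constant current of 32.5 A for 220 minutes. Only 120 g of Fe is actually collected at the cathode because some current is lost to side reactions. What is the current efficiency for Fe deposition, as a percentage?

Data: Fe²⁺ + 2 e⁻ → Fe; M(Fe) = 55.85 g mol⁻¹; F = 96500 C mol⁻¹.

Q = I·t = 32.50 × 13200 = 429000 C; n(e⁻) = 429000/96500 = 4.446 mol.
Theoretical n(Fe) = n(e⁻)/2 = 2.223 mol, i.e. m_theo = 2.223 × 55.85 = 124.1 g.
Efficiency = m_actual / m_theo = 120 / 124.1 = 96.7 %.

96.7 %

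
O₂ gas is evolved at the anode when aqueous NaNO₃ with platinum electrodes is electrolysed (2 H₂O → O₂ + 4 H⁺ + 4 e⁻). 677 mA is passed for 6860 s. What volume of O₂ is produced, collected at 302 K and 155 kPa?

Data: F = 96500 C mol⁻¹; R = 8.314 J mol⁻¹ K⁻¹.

0.195 L

Q = I·t = 0.6770 A × 6860.0 s = 4644 C.
n(e⁻) = Q/F = 4644 / 96500 = 0.04813 mol.
4 electrons are transferred per O₂ molecule, so n(O₂) = 0.04813 / 4 = 0.01203 mol.
V = nRT/P = (0.01203 × 8.314 × 302) / (155 × 10³ Pa) = 1.95 × 10⁻⁴ m³ = 0.195 L.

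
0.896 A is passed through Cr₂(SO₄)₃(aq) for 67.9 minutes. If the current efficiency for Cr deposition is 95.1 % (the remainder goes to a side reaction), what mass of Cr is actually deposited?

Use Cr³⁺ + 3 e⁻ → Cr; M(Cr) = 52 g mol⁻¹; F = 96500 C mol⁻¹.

Q = I·t = 0.8960 × 4074.0 = 3650 C.
n(e⁻) = 3650/96500 = 0.03783 mol; theoretically n(Cr) = 0.03783/3 = 0.01261 mol, m_theo = 0.6557 g.
At 95.1 % efficiency, m_actual = 0.951 × 0.6557 = 0.624 g.

0.624 g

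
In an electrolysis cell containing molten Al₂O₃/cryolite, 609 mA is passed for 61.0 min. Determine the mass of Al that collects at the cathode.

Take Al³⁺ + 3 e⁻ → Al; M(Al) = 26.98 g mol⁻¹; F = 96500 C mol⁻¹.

Q = I·t = 0.6090 A × 3660.0 s = 2229 C.
n(e⁻) = Q/F = 2229 / 96500 = 0.02310 mol.
Al³⁺ + 3 e⁻ → Al, so n(Al) = n(e⁻)/3 = 0.007699 mol.
m = n·M = 0.007699 × 26.98 = 0.208 g.

0.208 g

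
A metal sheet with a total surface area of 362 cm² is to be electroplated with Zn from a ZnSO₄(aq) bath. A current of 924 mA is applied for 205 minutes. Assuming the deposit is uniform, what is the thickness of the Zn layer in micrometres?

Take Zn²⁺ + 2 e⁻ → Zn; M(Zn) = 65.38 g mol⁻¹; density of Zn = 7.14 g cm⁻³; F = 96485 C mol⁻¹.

Q = I·t = 0.9240 × 12300 = 11370 C; n(e⁻) = 0.1178 mol.
n(Zn) = n(e⁻)/2 = 0.05890 mol, so m = 0.05890 × 65.38 = 3.851 g.
Volume = m/ρ = 3.851 / 7.14 = 0.5393 cm³.
Thickness = V/A = 0.5393 / 362 = 0.00149 cm = 14.9 μm.

14.9 μm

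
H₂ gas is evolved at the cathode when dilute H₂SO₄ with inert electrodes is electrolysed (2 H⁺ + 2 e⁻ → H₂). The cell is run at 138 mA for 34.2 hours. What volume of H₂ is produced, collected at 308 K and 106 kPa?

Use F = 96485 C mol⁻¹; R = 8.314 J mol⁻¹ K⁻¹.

2.13 L

Q = I·t = 0.1380 A × 123120 s = 16990 C.
n(e⁻) = Q/F = 16990 / 96485 = 0.1761 mol.
2 electrons are transferred per H₂ molecule, so n(H₂) = 0.1761 / 2 = 0.08805 mol.
V = nRT/P = (0.08805 × 8.314 × 308) / (106 × 10³ Pa) = 0.00213 m³ = 2.13 L.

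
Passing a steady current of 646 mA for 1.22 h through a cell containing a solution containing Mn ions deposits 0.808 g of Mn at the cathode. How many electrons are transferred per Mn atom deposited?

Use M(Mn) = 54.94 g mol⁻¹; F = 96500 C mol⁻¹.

Q = I·t = 0.6460 A × 4392.0 s = 2837 C, so n(e⁻) = 2837/96500 = 0.02940 mol.
n(Mn) deposited = 0.808 / 54.94 = 0.01471 mol.
Electrons per atom = n(e⁻)/n(Mn) = 0.02940 / 0.01471 = 2.00 ≈ 2, so the ion is Mn²⁺.

2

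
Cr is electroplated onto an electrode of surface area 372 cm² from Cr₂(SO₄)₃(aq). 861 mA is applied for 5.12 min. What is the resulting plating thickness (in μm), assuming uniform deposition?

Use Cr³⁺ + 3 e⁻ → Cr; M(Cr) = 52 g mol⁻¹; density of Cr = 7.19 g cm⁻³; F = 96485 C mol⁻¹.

Q = I·t = 0.8610 × 307.20 = 264.5 C; n(e⁻) = 0.002741 mol.
n(Cr) = n(e⁻)/3 = 0.0009138 mol, so m = 0.0009138 × 52 = 0.04752 g.
Volume = m/ρ = 0.04752 / 7.19 = 0.006609 cm³.
Thickness = V/A = 0.006609 / 372 = 1.78 × 10⁻⁵ cm = 0.178 μm.

0.178 μm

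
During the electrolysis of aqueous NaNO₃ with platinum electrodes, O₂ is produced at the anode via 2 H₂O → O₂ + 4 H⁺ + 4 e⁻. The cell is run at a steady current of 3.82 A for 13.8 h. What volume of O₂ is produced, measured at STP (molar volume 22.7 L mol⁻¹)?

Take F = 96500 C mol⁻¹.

Q = I·t = 3.820 A × 49680 s = 189800 C.
n(e⁻) = Q/F = 189800 / 96500 = 1.967 mol.
4 electrons are transferred per O₂ molecule, so n(O₂) = 1.967 / 4 = 0.4917 mol.
V = n × V_m = 0.4917 × 22.7 = 11.2 L.

11.2 L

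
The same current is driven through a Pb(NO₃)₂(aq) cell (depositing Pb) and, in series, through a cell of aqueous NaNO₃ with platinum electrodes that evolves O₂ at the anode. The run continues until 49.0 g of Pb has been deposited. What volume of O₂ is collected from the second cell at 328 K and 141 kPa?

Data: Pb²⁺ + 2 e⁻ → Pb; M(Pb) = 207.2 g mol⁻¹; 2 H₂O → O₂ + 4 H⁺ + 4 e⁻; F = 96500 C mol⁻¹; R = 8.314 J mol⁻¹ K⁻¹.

n(Pb) = 49.0 / 207.2 = 0.2365 mol, so n(e⁻) = 2 × 0.2365 = 0.4730 mol.
The cells are in series, so the same 0.4730 mol of electrons passes through the second cell.
2 H₂O → O₂ + 4 H⁺ + 4 e⁻ — 4 mol e⁻ per mol O₂, so n(O₂) = 0.4730/4 = 0.1182 mol.
V = nRT/P = (0.1182 × 8.314 × 328) / (141 × 10³) = 0.00229 m³ = 2.29 L.

2.29 L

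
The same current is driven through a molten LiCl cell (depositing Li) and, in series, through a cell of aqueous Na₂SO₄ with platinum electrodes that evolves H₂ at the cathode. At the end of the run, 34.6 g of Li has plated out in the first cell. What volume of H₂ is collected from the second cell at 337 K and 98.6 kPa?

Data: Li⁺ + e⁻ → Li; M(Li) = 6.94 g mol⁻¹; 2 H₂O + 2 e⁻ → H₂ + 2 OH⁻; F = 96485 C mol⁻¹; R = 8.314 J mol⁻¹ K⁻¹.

70.8 L

n(Li) = 34.6 / 6.94 = 4.986 mol, so n(e⁻) = 1 × 4.986 = 4.986 mol.
The cells are in series, so the same 4.986 mol of electrons passes through the second cell.
2 H₂O + 2 e⁻ → H₂ + 2 OH⁻ — 2 mol e⁻ per mol H₂, so n(H₂) = 4.986/2 = 2.493 mol.
V = nRT/P = (2.493 × 8.314 × 337) / (98.6 × 10³) = 0.0708 m³ = 70.8 L.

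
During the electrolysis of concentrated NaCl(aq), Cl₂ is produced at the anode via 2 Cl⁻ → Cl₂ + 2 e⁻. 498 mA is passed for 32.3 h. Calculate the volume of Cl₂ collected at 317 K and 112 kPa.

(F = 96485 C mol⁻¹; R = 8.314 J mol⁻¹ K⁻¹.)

Q = I·t = 0.4980 A × 116280 s = 57910 C.
n(e⁻) = Q/F = 57910 / 96485 = 0.6002 mol.
2 electrons are transferred per Cl₂ molecule, so n(Cl₂) = 0.6002 / 2 = 0.3001 mol.
V = nRT/P = (0.3001 × 8.314 × 317) / (112 × 10³ Pa) = 0.00706 m³ = 7.06 L.

7.06 L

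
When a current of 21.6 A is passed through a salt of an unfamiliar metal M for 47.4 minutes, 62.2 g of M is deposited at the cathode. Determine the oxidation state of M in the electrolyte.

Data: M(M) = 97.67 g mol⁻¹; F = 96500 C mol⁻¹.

+1

Q = I·t = 21.60 A × 2844.0 s = 61430 C, so n(e⁻) = 61430/96500 = 0.6366 mol.
n(M) deposited = 62.2 / 97.67 = 0.6368 mol.
Electrons per atom = n(e⁻)/n(M) = 0.6366 / 0.6368 = 1.00 ≈ 1, so the ion is M⁺.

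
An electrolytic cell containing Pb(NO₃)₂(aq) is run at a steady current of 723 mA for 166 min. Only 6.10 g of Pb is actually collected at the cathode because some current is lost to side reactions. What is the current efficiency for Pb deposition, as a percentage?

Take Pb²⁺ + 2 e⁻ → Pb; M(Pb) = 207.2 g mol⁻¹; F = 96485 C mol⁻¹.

78.9 %

Q = I·t = 0.7230 × 9960.0 = 7201 C; n(e⁻) = 7201/96485 = 0.07463 mol.
Theoretical n(Pb) = n(e⁻)/2 = 0.03732 mol, i.e. m_theo = 0.03732 × 207.2 = 7.732 g.
Efficiency = m_actual / m_theo = 6.10 / 7.732 = 78.9 %.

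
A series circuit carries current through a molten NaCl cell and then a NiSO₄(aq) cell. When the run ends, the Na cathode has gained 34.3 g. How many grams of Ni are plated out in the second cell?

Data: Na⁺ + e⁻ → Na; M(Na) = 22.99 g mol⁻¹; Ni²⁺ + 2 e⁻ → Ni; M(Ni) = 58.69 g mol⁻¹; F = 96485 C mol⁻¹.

n(Na) = 34.3 / 22.99 = 1.492 mol.
Since Na⁺ + e⁻ → Na, n(e⁻) passed = 1 × 1.492 = 1.492 mol.
Cells in series carry the same charge, so the same 1.492 mol of electrons passes through cell 2.
Ni²⁺ + 2 e⁻ → Ni, so n(Ni) = 1.492 / 2 = 0.7460 mol.
m(Ni) = 0.7460 × 58.69 = 43.8 g.

43.8 g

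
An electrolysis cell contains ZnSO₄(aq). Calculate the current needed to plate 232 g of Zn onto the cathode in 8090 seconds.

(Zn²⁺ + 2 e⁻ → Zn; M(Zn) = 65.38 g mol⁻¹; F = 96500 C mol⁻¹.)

84.7 A

n(Zn) = 232 / 65.38 = 3.548 mol.
n(e⁻) = 2 × 3.548 = 7.097 mol.
Q = n(e⁻)·F = 7.097 × 96500 = 684900 C.
I = Q/t = 684900 / 8090.0 s = 84.7 A.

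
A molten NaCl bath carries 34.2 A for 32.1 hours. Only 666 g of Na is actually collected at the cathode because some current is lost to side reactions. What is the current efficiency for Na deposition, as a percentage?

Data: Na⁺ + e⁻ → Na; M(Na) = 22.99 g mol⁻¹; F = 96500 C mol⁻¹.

Q = I·t = 34.20 × 115560 = 3952000 C; n(e⁻) = 3952000/96500 = 40.95 mol.
Theoretical n(Na) = n(e⁻)/1 = 40.95 mol, i.e. m_theo = 40.95 × 22.99 = 941.6 g.
Efficiency = m_actual / m_theo = 666 / 941.6 = 70.7 %.

70.7 %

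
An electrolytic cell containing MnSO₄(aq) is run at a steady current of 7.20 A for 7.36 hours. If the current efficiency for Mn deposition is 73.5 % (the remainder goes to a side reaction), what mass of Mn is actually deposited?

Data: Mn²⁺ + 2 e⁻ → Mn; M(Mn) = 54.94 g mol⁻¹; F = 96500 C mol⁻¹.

39.9 g

Q = I·t = 7.200 × 26496 = 190800 C.
n(e⁻) = 190800/96500 = 1.977 mol; theoretically n(Mn) = 1.977/2 = 0.9885 mol, m_theo = 54.31 g.
At 73.5 % efficiency, m_actual = 0.735 × 54.31 = 39.9 g.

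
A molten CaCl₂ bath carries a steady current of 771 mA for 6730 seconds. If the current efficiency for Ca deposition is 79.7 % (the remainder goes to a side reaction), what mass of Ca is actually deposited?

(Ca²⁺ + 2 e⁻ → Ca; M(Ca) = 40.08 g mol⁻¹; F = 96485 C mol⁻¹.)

0.859 g

Q = I·t = 0.7710 × 6730.0 = 5189 C.
n(e⁻) = 5189/96485 = 0.05378 mol; theoretically n(Ca) = 0.05378/2 = 0.02689 mol, m_theo = 1.078 g.
At 79.7 % efficiency, m_actual = 0.797 × 1.078 = 0.859 g.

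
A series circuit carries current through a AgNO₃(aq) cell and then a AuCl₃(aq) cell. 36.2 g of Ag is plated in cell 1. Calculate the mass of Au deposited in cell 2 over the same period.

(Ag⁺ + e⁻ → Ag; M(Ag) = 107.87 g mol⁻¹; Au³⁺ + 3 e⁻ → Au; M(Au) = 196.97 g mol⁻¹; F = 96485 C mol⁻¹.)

n(Ag) = 36.2 / 107.87 = 0.3356 mol.
Since Ag⁺ + e⁻ → Ag, n(e⁻) passed = 1 × 0.3356 = 0.3356 mol.
Cells in series carry the same charge, so the same 0.3356 mol of electrons passes through cell 2.
Au³⁺ + 3 e⁻ → Au, so n(Au) = 0.3356 / 3 = 0.1119 mol.
m(Au) = 0.1119 × 196.97 = 22.0 g.

22.0 g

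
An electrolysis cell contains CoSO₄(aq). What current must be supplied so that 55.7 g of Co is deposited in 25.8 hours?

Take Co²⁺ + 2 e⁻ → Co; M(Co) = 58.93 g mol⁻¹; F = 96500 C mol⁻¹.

n(Co) = 55.7 / 58.93 = 0.9452 mol.
n(e⁻) = 2 × 0.9452 = 1.890 mol.
Q = n(e⁻)·F = 1.890 × 96500 = 182400 C.
I = Q/t = 182400 / 92880 s = 1.96 A.

1.96 A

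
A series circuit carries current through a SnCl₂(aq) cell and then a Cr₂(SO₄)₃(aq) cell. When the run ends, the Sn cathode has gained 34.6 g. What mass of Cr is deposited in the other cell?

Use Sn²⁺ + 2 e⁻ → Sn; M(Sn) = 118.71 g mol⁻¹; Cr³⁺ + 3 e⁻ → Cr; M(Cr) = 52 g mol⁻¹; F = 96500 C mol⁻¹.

n(Sn) = 34.6 / 118.71 = 0.2915 mol.
Since Sn²⁺ + 2 e⁻ → Sn, n(e⁻) passed = 2 × 0.2915 = 0.5829 mol.
Cells in series carry the same charge, so the same 0.5829 mol of electrons passes through cell 2.
Cr³⁺ + 3 e⁻ → Cr, so n(Cr) = 0.5829 / 3 = 0.1943 mol.
m(Cr) = 0.1943 × 52 = 10.1 g.

10.1 g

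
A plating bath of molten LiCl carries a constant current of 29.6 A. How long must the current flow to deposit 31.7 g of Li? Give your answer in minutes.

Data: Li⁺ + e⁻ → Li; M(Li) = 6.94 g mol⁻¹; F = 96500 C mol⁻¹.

n(Li) = m/M = 31.7 / 6.94 = 4.568 mol.
Each Li atom requires 1 electron, so n(e⁻) = 1 × 4.568 = 4.568 mol.
Q = n(e⁻)·F = 4.568 × 96500 = 440800 C.
t = Q/I = 440800 / 29.60 A = 14890 s = 248 min.

248 min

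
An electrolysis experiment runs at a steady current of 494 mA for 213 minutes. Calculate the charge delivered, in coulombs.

Q = I·t = 0.4940 A × 12780 s = 6310 C.

6310 C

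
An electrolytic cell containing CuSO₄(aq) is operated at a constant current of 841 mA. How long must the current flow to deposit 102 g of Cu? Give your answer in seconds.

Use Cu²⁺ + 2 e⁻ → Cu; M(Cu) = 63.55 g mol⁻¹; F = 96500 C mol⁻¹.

3.68 × 10⁵ s

n(Cu) = m/M = 102 / 63.55 = 1.605 mol.
Each Cu atom requires 2 electrons, so n(e⁻) = 2 × 1.605 = 3.210 mol.
Q = n(e⁻)·F = 3.210 × 96500 = 309800 C.
t = Q/I = 309800 / 0.8410 A = 368300 s.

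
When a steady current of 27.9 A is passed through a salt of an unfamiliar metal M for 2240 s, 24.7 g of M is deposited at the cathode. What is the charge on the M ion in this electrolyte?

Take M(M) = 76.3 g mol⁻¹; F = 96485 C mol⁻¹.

+2

Q = I·t = 27.90 A × 2240.0 s = 62500 C, so n(e⁻) = 62500/96485 = 0.6477 mol.
n(M) deposited = 24.7 / 76.3 = 0.3237 mol.
Electrons per atom = n(e⁻)/n(M) = 0.6477 / 0.3237 = 2.00 ≈ 2, so the ion is M²⁺.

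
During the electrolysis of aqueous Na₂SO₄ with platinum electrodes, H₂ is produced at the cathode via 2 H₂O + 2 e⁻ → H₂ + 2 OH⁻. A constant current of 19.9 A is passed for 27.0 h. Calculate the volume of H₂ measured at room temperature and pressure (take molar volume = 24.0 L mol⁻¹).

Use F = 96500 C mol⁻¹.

241 L

Q = I·t = 19.90 A × 97200 s = 1934000 C.
n(e⁻) = Q/F = 1934000 / 96500 = 20.04 mol.
2 electrons are transferred per H₂ molecule, so n(H₂) = 20.04 / 2 = 10.02 mol.
V = n × V_m = 10.02 × 24.0 = 241 L.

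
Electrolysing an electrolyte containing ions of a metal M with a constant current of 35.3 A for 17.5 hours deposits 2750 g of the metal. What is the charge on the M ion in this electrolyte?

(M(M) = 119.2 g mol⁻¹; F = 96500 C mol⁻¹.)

+1

Q = I·t = 35.30 A × 63000 s = 2224000 C, so n(e⁻) = 2224000/96500 = 23.05 mol.
n(M) deposited = 2750 / 119.2 = 23.07 mol.
Electrons per atom = n(e⁻)/n(M) = 23.05 / 23.07 = 0.999 ≈ 1, so the ion is M⁺.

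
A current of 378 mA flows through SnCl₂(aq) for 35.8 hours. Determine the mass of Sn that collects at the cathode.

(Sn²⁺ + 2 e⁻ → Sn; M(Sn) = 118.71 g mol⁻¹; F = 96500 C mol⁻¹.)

Q = I·t = 0.3780 A × 128880 s = 48720 C.
n(e⁻) = Q/F = 48720 / 96500 = 0.5048 mol.
Sn²⁺ + 2 e⁻ → Sn, so n(Sn) = n(e⁻)/2 = 0.2524 mol.
m = n·M = 0.2524 × 118.71 = 30.0 g.

30.0 g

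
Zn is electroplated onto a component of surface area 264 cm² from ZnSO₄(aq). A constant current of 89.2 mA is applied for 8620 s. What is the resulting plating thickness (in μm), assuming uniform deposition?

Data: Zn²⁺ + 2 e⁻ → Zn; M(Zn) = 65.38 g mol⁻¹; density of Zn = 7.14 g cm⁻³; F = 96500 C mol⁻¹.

Q = I·t = 0.08920 × 8620.0 = 768.9 C; n(e⁻) = 0.007968 mol.
n(Zn) = n(e⁻)/2 = 0.003984 mol, so m = 0.003984 × 65.38 = 0.2605 g.
Volume = m/ρ = 0.2605 / 7.14 = 0.03648 cm³.
Thickness = V/A = 0.03648 / 264 = 1.38 × 10⁻⁴ cm = 1.38 μm.

1.38 μm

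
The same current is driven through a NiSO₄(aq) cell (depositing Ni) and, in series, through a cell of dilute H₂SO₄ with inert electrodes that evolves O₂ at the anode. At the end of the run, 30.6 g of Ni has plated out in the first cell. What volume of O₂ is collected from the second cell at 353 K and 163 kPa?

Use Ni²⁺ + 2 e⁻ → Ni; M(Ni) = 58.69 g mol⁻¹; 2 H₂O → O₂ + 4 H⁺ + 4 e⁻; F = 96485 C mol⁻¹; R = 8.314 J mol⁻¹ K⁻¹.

4.69 L

n(Ni) = 30.6 / 58.69 = 0.5214 mol, so n(e⁻) = 2 × 0.5214 = 1.043 mol.
The cells are in series, so the same 1.043 mol of electrons passes through the second cell.
2 H₂O → O₂ + 4 H⁺ + 4 e⁻ — 4 mol e⁻ per mol O₂, so n(O₂) = 1.043/4 = 0.2607 mol.
V = nRT/P = (0.2607 × 8.314 × 353) / (163 × 10³) = 0.00469 m³ = 4.69 L.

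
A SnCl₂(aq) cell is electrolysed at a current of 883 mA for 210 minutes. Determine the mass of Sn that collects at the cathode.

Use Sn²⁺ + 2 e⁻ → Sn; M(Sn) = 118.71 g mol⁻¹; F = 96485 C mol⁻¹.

6.84 g

Q = I·t = 0.8830 A × 12600 s = 11130 C.
n(e⁻) = Q/F = 11130 / 96485 = 0.1153 mol.
Sn²⁺ + 2 e⁻ → Sn, so n(Sn) = n(e⁻)/2 = 0.05766 mol.
m = n·M = 0.05766 × 118.71 = 6.84 g.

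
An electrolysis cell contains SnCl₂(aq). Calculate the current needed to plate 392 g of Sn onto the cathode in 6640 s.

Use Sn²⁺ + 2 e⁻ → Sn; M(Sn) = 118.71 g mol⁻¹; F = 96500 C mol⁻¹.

96.0 A

n(Sn) = 392 / 118.71 = 3.302 mol.
n(e⁻) = 2 × 3.302 = 6.604 mol.
Q = n(e⁻)·F = 6.604 × 96500 = 637300 C.
I = Q/t = 637300 / 6640.0 s = 96.0 A.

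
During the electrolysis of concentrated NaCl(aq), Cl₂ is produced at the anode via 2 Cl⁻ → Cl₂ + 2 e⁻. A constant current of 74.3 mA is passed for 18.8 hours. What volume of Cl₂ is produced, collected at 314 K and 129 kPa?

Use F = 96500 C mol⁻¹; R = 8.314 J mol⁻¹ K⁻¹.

0.527 L

Q = I·t = 0.07430 A × 67680 s = 5029 C.
n(e⁻) = Q/F = 5029 / 96500 = 0.05211 mol.
2 electrons are transferred per Cl₂ molecule, so n(Cl₂) = 0.05211 / 2 = 0.02606 mol.
V = nRT/P = (0.02606 × 8.314 × 314) / (129 × 10³ Pa) = 5.27 × 10⁻⁴ m³ = 0.527 L.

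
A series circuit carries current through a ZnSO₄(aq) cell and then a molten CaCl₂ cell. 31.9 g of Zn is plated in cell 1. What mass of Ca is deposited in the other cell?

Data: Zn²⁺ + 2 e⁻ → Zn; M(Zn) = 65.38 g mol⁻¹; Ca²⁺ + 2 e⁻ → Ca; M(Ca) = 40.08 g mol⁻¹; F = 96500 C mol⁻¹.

n(Zn) = 31.9 / 65.38 = 0.4879 mol.
Since Zn²⁺ + 2 e⁻ → Zn, n(e⁻) passed = 2 × 0.4879 = 0.9758 mol.
Cells in series carry the same charge, so the same 0.9758 mol of electrons passes through cell 2.
Ca²⁺ + 2 e⁻ → Ca, so n(Ca) = 0.9758 / 2 = 0.4879 mol.
m(Ca) = 0.4879 × 40.08 = 19.6 g.

19.6 g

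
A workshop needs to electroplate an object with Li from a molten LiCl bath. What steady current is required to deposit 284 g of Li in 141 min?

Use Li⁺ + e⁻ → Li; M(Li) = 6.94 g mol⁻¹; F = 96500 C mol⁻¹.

n(Li) = 284 / 6.94 = 40.92 mol.
n(e⁻) = 1 × 40.92 = 40.92 mol.
Q = n(e⁻)·F = 40.92 × 96500 = 3949000 C.
I = Q/t = 3949000 / 8460.0 s = 467 A.

467 A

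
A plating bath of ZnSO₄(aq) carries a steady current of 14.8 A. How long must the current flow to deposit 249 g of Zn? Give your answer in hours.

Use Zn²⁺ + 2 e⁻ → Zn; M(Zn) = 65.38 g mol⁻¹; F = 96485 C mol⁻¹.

n(Zn) = m/M = 249 / 65.38 = 3.809 mol.
Each Zn atom requires 2 electrons, so n(e⁻) = 2 × 3.809 = 7.617 mol.
Q = n(e⁻)·F = 7.617 × 96485 = 734900 C.
t = Q/I = 734900 / 14.80 A = 49660 s = 13.8 h.

13.8 h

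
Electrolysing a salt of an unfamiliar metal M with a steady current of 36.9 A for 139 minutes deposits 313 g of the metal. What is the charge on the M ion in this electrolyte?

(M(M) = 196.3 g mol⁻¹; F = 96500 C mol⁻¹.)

Q = I·t = 36.90 A × 8340.0 s = 307700 C, so n(e⁻) = 307700/96500 = 3.189 mol.
n(M) deposited = 313 / 196.3 = 1.594 mol.
Electrons per atom = n(e⁻)/n(M) = 3.189 / 1.594 = 2.00 ≈ 2, so the ion is M²⁺.

+2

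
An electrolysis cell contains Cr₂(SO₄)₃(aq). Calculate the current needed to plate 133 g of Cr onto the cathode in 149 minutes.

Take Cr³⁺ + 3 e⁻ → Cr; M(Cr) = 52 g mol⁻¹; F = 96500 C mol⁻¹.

n(Cr) = 133 / 52 = 2.558 mol.
n(e⁻) = 3 × 2.558 = 7.673 mol.
Q = n(e⁻)·F = 7.673 × 96500 = 740500 C.
I = Q/t = 740500 / 8940.0 s = 82.8 A.

82.8 A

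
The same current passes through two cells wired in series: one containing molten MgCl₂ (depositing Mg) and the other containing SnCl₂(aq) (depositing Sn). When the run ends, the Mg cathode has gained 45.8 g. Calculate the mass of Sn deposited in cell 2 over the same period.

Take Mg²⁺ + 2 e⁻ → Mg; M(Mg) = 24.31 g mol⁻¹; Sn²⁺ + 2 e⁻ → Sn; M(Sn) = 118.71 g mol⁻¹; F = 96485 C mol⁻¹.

224 g

n(Mg) = 45.8 / 24.31 = 1.884 mol.
Since Mg²⁺ + 2 e⁻ → Mg, n(e⁻) passed = 2 × 1.884 = 3.768 mol.
Cells in series carry the same charge, so the same 3.768 mol of electrons passes through cell 2.
Sn²⁺ + 2 e⁻ → Sn, so n(Sn) = 3.768 / 2 = 1.884 mol.
m(Sn) = 1.884 × 118.71 = 224 g.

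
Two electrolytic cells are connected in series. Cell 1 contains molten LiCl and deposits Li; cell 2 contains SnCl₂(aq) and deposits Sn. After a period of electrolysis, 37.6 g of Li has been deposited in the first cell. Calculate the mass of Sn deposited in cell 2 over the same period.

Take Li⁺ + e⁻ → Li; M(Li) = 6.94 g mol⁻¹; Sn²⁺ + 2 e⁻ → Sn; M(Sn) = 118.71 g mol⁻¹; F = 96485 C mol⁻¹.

n(Li) = 37.6 / 6.94 = 5.418 mol.
Since Li⁺ + e⁻ → Li, n(e⁻) passed = 1 × 5.418 = 5.418 mol.
Cells in series carry the same charge, so the same 5.418 mol of electrons passes through cell 2.
Sn²⁺ + 2 e⁻ → Sn, so n(Sn) = 5.418 / 2 = 2.709 mol.
m(Sn) = 2.709 × 118.71 = 322 g.

322 g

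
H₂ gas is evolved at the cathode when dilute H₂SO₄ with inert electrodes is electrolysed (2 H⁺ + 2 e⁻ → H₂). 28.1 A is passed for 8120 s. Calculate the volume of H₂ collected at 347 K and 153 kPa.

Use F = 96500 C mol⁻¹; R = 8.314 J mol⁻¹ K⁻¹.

Q = I·t = 28.10 A × 8120.0 s = 228200 C.
n(e⁻) = Q/F = 228200 / 96500 = 2.364 mol.
2 electrons are transferred per H₂ molecule, so n(H₂) = 2.364 / 2 = 1.182 mol.
V = nRT/P = (1.182 × 8.314 × 347) / (153 × 10³ Pa) = 0.0223 m³ = 22.3 L.

22.3 L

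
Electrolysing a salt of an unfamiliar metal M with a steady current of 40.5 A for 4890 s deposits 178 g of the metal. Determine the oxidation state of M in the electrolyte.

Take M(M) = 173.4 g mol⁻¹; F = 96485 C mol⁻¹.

+2

Q = I·t = 40.50 A × 4890.0 s = 198000 C, so n(e⁻) = 198000/96485 = 2.053 mol.
n(M) deposited = 178 / 173.4 = 1.027 mol.
Electrons per atom = n(e⁻)/n(M) = 2.053 / 1.027 = 2.00 ≈ 2, so the ion is M²⁺.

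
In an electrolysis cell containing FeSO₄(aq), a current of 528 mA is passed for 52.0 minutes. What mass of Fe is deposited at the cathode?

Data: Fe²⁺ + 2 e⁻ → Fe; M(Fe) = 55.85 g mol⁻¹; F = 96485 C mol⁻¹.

Q = I·t = 0.5280 A × 3120.0 s = 1647 C.
n(e⁻) = Q/F = 1647 / 96485 = 0.01707 mol.
Fe²⁺ + 2 e⁻ → Fe, so n(Fe) = n(e⁻)/2 = 0.008537 mol.
m = n·M = 0.008537 × 55.85 = 0.477 g.

0.477 g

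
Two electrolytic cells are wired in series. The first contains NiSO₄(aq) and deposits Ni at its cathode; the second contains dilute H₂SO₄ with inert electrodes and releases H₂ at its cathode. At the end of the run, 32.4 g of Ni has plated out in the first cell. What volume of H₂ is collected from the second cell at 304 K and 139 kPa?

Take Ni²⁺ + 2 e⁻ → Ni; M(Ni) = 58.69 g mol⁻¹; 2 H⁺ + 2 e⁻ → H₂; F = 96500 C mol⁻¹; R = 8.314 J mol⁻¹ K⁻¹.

10.0 L

n(Ni) = 32.4 / 58.69 = 0.5521 mol, so n(e⁻) = 2 × 0.5521 = 1.104 mol.
The cells are in series, so the same 1.104 mol of electrons passes through the second cell.
2 H⁺ + 2 e⁻ → H₂ — 2 mol e⁻ per mol H₂, so n(H₂) = 1.104/2 = 0.5521 mol.
V = nRT/P = (0.5521 × 8.314 × 304) / (139 × 10³) = 0.0100 m³ = 10.0 L.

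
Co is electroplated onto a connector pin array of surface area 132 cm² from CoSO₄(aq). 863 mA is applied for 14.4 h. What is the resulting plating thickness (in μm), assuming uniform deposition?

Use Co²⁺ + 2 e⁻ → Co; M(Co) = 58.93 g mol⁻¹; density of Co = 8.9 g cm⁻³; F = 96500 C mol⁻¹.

116 μm

Q = I·t = 0.8630 × 51840 = 44740 C; n(e⁻) = 0.4636 mol.
n(Co) = n(e⁻)/2 = 0.2318 mol, so m = 0.2318 × 58.93 = 13.66 g.
Volume = m/ρ = 13.66 / 8.9 = 1.535 cm³.
Thickness = V/A = 1.535 / 132 = 0.0116 cm = 116 μm.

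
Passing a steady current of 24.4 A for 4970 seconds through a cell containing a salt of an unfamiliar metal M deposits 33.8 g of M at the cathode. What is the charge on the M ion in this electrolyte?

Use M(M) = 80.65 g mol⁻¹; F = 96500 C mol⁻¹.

Q = I·t = 24.40 A × 4970.0 s = 121300 C, so n(e⁻) = 121300/96500 = 1.257 mol.
n(M) deposited = 33.8 / 80.65 = 0.4191 mol.
Electrons per atom = n(e⁻)/n(M) = 1.257 / 0.4191 = 3.00 ≈ 3, so the ion is M³⁺.

+3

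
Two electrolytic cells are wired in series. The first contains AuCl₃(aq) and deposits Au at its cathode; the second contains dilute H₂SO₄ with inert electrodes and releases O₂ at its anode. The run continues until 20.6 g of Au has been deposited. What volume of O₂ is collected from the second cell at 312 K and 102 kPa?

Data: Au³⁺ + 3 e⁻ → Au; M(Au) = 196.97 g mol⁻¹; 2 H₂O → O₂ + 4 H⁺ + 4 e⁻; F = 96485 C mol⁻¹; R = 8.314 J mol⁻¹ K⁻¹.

n(Au) = 20.6 / 196.97 = 0.1046 mol, so n(e⁻) = 3 × 0.1046 = 0.3138 mol.
The cells are in series, so the same 0.3138 mol of electrons passes through the second cell.
2 H₂O → O₂ + 4 H⁺ + 4 e⁻ — 4 mol e⁻ per mol O₂, so n(O₂) = 0.3138/4 = 0.07844 mol.
V = nRT/P = (0.07844 × 8.314 × 312) / (102 × 10³) = 0.00199 m³ = 1.99 L.

1.99 L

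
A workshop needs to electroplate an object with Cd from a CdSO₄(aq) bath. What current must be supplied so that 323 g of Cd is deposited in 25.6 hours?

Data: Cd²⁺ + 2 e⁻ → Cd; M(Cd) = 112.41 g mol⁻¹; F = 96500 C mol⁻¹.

6.02 A

n(Cd) = 323 / 112.41 = 2.873 mol.
n(e⁻) = 2 × 2.873 = 5.747 mol.
Q = n(e⁻)·F = 5.747 × 96500 = 554600 C.
I = Q/t = 554600 / 92160 s = 6.02 A.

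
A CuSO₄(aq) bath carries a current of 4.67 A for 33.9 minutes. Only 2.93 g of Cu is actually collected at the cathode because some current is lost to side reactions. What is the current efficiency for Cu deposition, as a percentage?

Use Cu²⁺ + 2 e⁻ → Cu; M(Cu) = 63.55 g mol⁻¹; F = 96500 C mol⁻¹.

93.7 %

Q = I·t = 4.670 × 2034.0 = 9499 C; n(e⁻) = 9499/96500 = 0.09843 mol.
Theoretical n(Cu) = n(e⁻)/2 = 0.04922 mol, i.e. m_theo = 0.04922 × 63.55 = 3.128 g.
Efficiency = m_actual / m_theo = 2.93 / 3.128 = 93.7 %.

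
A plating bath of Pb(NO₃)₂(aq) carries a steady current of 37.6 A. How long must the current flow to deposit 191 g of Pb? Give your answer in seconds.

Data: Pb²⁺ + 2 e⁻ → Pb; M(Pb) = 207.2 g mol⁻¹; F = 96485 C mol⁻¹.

4730 s

n(Pb) = m/M = 191 / 207.2 = 0.9218 mol.
Each Pb atom requires 2 electrons, so n(e⁻) = 2 × 0.9218 = 1.844 mol.
Q = n(e⁻)·F = 1.844 × 96485 = 177900 C.
t = Q/I = 177900 / 37.60 A = 4731 s.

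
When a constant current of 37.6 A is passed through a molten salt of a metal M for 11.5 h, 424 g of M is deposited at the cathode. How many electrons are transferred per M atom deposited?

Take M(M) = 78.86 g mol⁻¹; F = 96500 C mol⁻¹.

Q = I·t = 37.60 A × 41400 s = 1557000 C, so n(e⁻) = 1557000/96500 = 16.13 mol.
n(M) deposited = 424 / 78.86 = 5.377 mol.
Electrons per atom = n(e⁻)/n(M) = 16.13 / 5.377 = 3.00 ≈ 3, so the ion is M³⁺.

3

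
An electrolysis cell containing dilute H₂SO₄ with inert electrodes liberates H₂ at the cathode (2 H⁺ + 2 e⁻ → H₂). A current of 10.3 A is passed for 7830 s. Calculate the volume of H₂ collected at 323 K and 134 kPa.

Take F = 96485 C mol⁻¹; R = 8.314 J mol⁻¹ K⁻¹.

Q = I·t = 10.30 A × 7830.0 s = 80650 C.
n(e⁻) = Q/F = 80650 / 96485 = 0.8359 mol.
2 electrons are transferred per H₂ molecule, so n(H₂) = 0.8359 / 2 = 0.4179 mol.
V = nRT/P = (0.4179 × 8.314 × 323) / (134 × 10³ Pa) = 0.00838 m³ = 8.38 L.

8.38 L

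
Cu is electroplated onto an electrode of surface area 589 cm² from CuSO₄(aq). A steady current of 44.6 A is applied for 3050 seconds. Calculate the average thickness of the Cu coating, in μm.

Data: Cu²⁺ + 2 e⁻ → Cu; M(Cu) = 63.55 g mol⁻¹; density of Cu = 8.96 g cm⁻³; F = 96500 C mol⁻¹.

84.9 μm

Q = I·t = 44.60 × 3050.0 = 136000 C; n(e⁻) = 1.410 mol.
n(Cu) = n(e⁻)/2 = 0.7048 mol, so m = 0.7048 × 63.55 = 44.79 g.
Volume = m/ρ = 44.79 / 8.96 = 4.999 cm³.
Thickness = V/A = 4.999 / 589 = 0.00849 cm = 84.9 μm.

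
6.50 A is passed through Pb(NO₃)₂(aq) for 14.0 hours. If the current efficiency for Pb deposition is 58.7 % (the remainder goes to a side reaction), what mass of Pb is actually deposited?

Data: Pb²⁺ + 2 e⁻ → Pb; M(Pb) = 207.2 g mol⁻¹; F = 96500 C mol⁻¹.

206 g

Q = I·t = 6.500 × 50400 = 327600 C.
n(e⁻) = 327600/96500 = 3.395 mol; theoretically n(Pb) = 3.395/2 = 1.697 mol, m_theo = 351.7 g.
At 58.7 % efficiency, m_actual = 0.587 × 351.7 = 206 g.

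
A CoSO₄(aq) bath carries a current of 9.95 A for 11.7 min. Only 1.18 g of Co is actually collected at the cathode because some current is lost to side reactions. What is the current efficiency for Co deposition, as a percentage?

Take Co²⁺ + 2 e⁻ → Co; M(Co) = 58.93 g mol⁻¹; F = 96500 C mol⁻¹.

55.3 %

Q = I·t = 9.950 × 702.00 = 6985 C; n(e⁻) = 6985/96500 = 0.07238 mol.
Theoretical n(Co) = n(e⁻)/2 = 0.03619 mol, i.e. m_theo = 0.03619 × 58.93 = 2.133 g.
Efficiency = m_actual / m_theo = 1.18 / 2.133 = 55.3 %.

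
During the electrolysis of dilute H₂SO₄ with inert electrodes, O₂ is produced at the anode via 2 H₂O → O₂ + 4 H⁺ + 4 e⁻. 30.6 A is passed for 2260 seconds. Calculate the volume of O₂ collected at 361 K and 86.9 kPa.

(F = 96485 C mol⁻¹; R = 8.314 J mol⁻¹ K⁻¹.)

Q = I·t = 30.60 A × 2260.0 s = 69160 C.
n(e⁻) = Q/F = 69160 / 96485 = 0.7168 mol.
4 electrons are transferred per O₂ molecule, so n(O₂) = 0.7168 / 4 = 0.1792 mol.
V = nRT/P = (0.1792 × 8.314 × 361) / (86.9 × 10³ Pa) = 0.00619 m³ = 6.19 L.

6.19 L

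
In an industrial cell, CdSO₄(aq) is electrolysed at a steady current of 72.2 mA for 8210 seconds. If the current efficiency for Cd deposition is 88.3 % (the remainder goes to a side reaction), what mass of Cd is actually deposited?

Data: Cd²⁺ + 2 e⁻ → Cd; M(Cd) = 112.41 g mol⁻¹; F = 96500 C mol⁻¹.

0.305 g

Q = I·t = 0.07220 × 8210.0 = 592.8 C.
n(e⁻) = 592.8/96500 = 0.006143 mol; theoretically n(Cd) = 0.006143/2 = 0.003071 mol, m_theo = 0.3452 g.
At 88.3 % efficiency, m_actual = 0.883 × 0.3452 = 0.305 g.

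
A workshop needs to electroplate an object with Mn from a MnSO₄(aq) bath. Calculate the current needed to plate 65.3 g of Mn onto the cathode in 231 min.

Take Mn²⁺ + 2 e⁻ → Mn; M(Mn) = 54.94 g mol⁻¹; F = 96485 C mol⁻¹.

n(Mn) = 65.3 / 54.94 = 1.189 mol.
n(e⁻) = 2 × 1.189 = 2.377 mol.
Q = n(e⁻)·F = 2.377 × 96485 = 229400 C.
I = Q/t = 229400 / 13860 s = 16.5 A.

16.5 A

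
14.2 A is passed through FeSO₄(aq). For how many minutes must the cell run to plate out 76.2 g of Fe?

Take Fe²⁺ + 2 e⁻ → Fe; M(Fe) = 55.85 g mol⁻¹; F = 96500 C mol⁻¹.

n(Fe) = m/M = 76.2 / 55.85 = 1.364 mol.
Each Fe atom requires 2 electrons, so n(e⁻) = 2 × 1.364 = 2.729 mol.
Q = n(e⁻)·F = 2.729 × 96500 = 263300 C.
t = Q/I = 263300 / 14.20 A = 18540 s = 309 min.

309 min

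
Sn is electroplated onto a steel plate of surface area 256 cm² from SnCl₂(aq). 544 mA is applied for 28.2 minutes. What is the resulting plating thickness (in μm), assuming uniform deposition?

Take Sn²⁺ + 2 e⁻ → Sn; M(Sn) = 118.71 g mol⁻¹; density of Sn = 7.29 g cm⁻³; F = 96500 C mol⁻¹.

3.03 μm

Q = I·t = 0.5440 × 1692.0 = 920.4 C; n(e⁻) = 0.009538 mol.
n(Sn) = n(e⁻)/2 = 0.004769 mol, so m = 0.004769 × 118.71 = 0.5661 g.
Volume = m/ρ = 0.5661 / 7.29 = 0.07766 cm³.
Thickness = V/A = 0.07766 / 256 = 3.03 × 10⁻⁴ cm = 3.03 μm.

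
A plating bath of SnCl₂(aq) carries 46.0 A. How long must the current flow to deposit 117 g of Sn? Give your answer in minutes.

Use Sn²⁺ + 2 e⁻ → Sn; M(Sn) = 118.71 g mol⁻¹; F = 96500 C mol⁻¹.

n(Sn) = m/M = 117 / 118.71 = 0.9856 mol.
Each Sn atom requires 2 electrons, so n(e⁻) = 2 × 0.9856 = 1.971 mol.
Q = n(e⁻)·F = 1.971 × 96500 = 190200 C.
t = Q/I = 190200 / 46.00 A = 4135 s = 68.9 min.

68.9 min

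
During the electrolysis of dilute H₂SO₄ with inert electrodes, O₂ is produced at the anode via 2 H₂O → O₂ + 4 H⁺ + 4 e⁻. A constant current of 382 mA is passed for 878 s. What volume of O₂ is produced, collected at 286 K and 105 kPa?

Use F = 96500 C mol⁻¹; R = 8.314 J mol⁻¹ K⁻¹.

Q = I·t = 0.3820 A × 878.00 s = 335.4 C.
n(e⁻) = Q/F = 335.4 / 96500 = 0.003476 mol.
4 electrons are transferred per O₂ molecule, so n(O₂) = 0.003476 / 4 = 0.0008689 mol.
V = nRT/P = (0.0008689 × 8.314 × 286) / (105 × 10³ Pa) = 1.97 × 10⁻⁵ m³ = 0.0197 L.

0.0197 L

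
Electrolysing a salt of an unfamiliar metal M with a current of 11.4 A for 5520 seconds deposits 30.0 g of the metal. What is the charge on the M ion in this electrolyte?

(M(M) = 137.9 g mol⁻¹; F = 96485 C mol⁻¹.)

+3

Q = I·t = 11.40 A × 5520.0 s = 62930 C, so n(e⁻) = 62930/96485 = 0.6522 mol.
n(M) deposited = 30.0 / 137.9 = 0.2175 mol.
Electrons per atom = n(e⁻)/n(M) = 0.6522 / 0.2175 = 3.00 ≈ 3, so the ion is M³⁺.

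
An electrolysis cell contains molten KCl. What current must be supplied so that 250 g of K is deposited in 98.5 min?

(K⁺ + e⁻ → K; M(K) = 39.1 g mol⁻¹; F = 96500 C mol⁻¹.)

n(K) = 250 / 39.1 = 6.394 mol.
n(e⁻) = 1 × 6.394 = 6.394 mol.
Q = n(e⁻)·F = 6.394 × 96500 = 617000 C.
I = Q/t = 617000 / 5910.0 s = 104 A.

104 A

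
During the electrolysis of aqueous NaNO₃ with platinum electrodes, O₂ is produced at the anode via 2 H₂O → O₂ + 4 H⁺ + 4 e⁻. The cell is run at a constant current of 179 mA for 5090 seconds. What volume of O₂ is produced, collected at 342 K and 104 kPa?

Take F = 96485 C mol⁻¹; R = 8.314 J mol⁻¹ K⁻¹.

0.0645 L

Q = I·t = 0.1790 A × 5090.0 s = 911.1 C.
n(e⁻) = Q/F = 911.1 / 96485 = 0.009443 mol.
4 electrons are transferred per O₂ molecule, so n(O₂) = 0.009443 / 4 = 0.002361 mol.
V = nRT/P = (0.002361 × 8.314 × 342) / (104 × 10³ Pa) = 6.45 × 10⁻⁵ m³ = 0.0645 L.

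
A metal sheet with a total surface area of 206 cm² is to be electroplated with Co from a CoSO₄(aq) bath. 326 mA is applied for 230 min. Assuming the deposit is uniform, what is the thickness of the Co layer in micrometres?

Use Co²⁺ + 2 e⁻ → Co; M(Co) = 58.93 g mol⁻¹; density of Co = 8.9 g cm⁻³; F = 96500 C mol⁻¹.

Q = I·t = 0.3260 × 13800 = 4499 C; n(e⁻) = 0.04662 mol.
n(Co) = n(e⁻)/2 = 0.02331 mol, so m = 0.02331 × 58.93 = 1.374 g.
Volume = m/ρ = 1.374 / 8.9 = 0.1543 cm³.
Thickness = V/A = 0.1543 / 206 = 7.49 × 10⁻⁴ cm = 7.49 μm.

7.49 μm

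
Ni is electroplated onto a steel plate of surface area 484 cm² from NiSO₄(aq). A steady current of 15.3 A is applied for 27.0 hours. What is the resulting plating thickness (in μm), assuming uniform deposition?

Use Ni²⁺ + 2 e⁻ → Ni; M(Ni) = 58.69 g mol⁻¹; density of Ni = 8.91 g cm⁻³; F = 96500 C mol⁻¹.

Q = I·t = 15.30 × 97200 = 1487000 C; n(e⁻) = 15.41 mol.
n(Ni) = n(e⁻)/2 = 7.705 mol, so m = 7.705 × 58.69 = 452.2 g.
Volume = m/ρ = 452.2 / 8.91 = 50.76 cm³.
Thickness = V/A = 50.76 / 484 = 0.105 cm = 1050 μm.

1050 μm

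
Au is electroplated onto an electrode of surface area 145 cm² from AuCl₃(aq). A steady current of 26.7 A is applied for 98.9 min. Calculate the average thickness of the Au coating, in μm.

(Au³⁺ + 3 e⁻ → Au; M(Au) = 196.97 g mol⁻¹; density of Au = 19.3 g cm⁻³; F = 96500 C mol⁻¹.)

Q = I·t = 26.70 × 5934.0 = 158400 C; n(e⁻) = 1.642 mol.
n(Au) = n(e⁻)/3 = 0.5473 mol, so m = 0.5473 × 196.97 = 107.8 g.
Volume = m/ρ = 107.8 / 19.3 = 5.585 cm³.
Thickness = V/A = 5.585 / 145 = 0.0385 cm = 385 μm.

385 μm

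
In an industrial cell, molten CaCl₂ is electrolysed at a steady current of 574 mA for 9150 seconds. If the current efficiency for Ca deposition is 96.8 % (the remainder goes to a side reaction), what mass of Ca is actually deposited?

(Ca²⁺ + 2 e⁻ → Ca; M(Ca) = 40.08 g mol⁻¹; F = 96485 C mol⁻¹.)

Q = I·t = 0.5740 × 9150.0 = 5252 C.
n(e⁻) = 5252/96485 = 0.05443 mol; theoretically n(Ca) = 0.05443/2 = 0.02722 mol, m_theo = 1.091 g.
At 96.8 % efficiency, m_actual = 0.968 × 1.091 = 1.06 g.

1.06 g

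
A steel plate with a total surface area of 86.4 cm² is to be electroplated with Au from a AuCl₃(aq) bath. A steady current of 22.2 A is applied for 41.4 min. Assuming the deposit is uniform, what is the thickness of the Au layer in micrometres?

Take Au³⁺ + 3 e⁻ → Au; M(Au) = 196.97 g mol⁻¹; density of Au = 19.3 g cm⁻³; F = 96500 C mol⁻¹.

225 μm

Q = I·t = 22.20 × 2484.0 = 55140 C; n(e⁻) = 0.5714 mol.
n(Au) = n(e⁻)/3 = 0.1905 mol, so m = 0.1905 × 196.97 = 37.52 g.
Volume = m/ρ = 37.52 / 19.3 = 1.944 cm³.
Thickness = V/A = 1.944 / 86.4 = 0.0225 cm = 225 μm.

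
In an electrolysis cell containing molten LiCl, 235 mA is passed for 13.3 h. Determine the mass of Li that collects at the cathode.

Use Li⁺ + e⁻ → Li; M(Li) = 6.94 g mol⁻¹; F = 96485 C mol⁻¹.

0.809 g

Q = I·t = 0.2350 A × 47880 s = 11250 C.
n(e⁻) = Q/F = 11250 / 96485 = 0.1166 mol.
Li⁺ + e⁻ → Li, so n(Li) = n(e⁻)/1 = 0.1166 mol.
m = n·M = 0.1166 × 6.94 = 0.809 g.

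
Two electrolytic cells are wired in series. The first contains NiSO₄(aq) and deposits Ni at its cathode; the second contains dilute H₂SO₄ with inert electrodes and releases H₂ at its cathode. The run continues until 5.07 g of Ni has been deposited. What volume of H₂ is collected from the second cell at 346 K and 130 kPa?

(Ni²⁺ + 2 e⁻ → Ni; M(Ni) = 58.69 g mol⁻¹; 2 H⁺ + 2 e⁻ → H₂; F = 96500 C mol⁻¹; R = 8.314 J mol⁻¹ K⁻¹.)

1.91 L

n(Ni) = 5.07 / 58.69 = 0.08639 mol, so n(e⁻) = 2 × 0.08639 = 0.1728 mol.
The cells are in series, so the same 0.1728 mol of electrons passes through the second cell.
2 H⁺ + 2 e⁻ → H₂ — 2 mol e⁻ per mol H₂, so n(H₂) = 0.1728/2 = 0.08639 mol.
V = nRT/P = (0.08639 × 8.314 × 346) / (130 × 10³) = 0.00191 m³ = 1.91 L.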